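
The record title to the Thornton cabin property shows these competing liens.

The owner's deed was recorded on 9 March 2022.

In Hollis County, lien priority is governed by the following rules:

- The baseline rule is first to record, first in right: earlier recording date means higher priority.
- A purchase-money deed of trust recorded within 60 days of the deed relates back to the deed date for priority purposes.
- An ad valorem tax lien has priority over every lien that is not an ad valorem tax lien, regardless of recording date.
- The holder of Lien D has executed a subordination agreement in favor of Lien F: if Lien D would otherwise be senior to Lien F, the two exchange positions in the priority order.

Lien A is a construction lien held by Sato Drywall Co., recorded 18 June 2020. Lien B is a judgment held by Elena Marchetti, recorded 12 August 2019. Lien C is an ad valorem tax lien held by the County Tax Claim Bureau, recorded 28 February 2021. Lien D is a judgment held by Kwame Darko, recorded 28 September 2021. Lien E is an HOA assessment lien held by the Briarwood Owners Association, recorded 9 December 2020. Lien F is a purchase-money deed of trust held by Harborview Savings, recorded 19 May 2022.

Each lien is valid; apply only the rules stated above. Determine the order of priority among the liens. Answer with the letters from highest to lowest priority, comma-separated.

First, effective dates: F missed the 60-day window (71 days after the deed), so its recording date stands.
As an ad valorem tax lien, C is senior to every other lien.
Among the remaining liens, by effective date: B (12 August 2019), A (18 June 2020), E (9 December 2020), D (28 September 2021), F (19 May 2022).
Because D would otherwise rank above F, the subordination swaps them.

C, B, A, E, F, D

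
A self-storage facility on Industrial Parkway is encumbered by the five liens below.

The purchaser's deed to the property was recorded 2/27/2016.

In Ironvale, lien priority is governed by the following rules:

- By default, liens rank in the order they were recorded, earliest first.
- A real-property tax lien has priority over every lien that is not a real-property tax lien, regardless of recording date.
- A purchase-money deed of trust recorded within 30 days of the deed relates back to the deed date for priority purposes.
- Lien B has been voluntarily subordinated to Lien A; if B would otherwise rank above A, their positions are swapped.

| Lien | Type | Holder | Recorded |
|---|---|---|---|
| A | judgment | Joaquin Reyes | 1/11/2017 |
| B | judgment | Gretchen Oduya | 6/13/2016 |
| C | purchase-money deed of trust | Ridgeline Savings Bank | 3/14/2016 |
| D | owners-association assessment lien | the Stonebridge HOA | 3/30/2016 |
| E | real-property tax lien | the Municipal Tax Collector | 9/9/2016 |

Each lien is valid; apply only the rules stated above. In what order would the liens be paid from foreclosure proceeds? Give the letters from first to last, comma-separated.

E, C, D, A, B

Adjusting effective dates: C was recorded within the 30-day window, so its effective date is the deed date 2/27/2016.
E, as a real-property tax lien, has superpriority and ranks first.
Remaining liens by effective date: C (2/27/2016), D (3/30/2016), B (6/13/2016), A (1/11/2017).
B is senior to A before the subordination, so the two trade places.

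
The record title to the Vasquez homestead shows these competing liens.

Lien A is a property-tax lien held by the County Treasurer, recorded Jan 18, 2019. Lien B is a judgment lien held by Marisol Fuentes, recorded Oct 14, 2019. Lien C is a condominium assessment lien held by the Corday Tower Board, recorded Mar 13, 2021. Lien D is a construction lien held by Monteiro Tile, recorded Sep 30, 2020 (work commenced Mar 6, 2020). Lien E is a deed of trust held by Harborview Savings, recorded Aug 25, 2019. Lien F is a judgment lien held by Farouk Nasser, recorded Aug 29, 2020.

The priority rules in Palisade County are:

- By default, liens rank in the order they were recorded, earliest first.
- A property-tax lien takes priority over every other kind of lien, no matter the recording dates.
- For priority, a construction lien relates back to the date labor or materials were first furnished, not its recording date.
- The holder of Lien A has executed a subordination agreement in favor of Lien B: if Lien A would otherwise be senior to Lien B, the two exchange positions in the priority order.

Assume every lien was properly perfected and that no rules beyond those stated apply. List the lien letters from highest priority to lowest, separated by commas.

Effective dates after the stated exceptions: D is treated as recorded Mar 6, 2020, the work-commencement date.
As a property-tax lien, A is senior to every other lien.
The other liens, earliest effective date first: E (Aug 25, 2019), B (Oct 14, 2019), D (Mar 6, 2020), F (Aug 29, 2020), C (Mar 13, 2021).
A would otherwise be senior to B, so under the subordination agreement A and B exchange positions.

B, E, A, D, F, C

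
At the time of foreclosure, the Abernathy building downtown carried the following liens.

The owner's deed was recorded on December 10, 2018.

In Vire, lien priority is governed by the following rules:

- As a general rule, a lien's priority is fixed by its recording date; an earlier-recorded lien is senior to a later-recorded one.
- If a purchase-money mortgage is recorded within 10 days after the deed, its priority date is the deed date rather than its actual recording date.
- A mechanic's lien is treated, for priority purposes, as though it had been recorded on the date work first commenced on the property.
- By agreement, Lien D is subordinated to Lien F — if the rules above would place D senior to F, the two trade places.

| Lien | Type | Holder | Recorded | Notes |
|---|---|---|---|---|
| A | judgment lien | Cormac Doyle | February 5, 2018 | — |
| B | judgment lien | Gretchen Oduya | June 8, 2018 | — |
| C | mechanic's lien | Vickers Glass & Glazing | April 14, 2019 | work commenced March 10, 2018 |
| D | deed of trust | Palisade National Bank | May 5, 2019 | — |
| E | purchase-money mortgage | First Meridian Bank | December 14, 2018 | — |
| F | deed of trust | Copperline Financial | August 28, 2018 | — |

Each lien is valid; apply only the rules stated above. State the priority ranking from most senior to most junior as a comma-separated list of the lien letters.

A, C, B, F, E, D

First, effective dates: C's effective date is March 10, 2018, when work began; E's effective date is the deed date, December 10, 2018.
Sorted by effective date: A (February 5, 2018), C (March 10, 2018), B (June 8, 2018), F (August 28, 2018), E (December 10, 2018), D (May 5, 2019).
D already ranks below F; the subordination has no effect.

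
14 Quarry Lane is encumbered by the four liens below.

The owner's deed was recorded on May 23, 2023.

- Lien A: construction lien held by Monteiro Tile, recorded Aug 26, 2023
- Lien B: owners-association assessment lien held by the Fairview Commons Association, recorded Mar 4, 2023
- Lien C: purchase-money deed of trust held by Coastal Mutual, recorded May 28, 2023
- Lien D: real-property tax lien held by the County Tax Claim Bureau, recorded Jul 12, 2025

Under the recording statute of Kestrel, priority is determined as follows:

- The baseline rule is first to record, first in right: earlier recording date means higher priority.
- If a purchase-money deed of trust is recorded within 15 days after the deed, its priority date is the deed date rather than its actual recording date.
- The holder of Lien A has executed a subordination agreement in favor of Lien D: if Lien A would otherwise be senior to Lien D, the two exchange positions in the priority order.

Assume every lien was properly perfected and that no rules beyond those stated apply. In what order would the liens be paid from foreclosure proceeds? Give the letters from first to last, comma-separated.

B, C, D, A

Effective dates after the stated exceptions: C was recorded within the 15-day window, so its effective date is the deed date May 23, 2023.
By effective date: B (Mar 4, 2023), C (May 23, 2023), A (Aug 26, 2023), D (Jul 12, 2025).
A is senior to D before the subordination, so the two trade places.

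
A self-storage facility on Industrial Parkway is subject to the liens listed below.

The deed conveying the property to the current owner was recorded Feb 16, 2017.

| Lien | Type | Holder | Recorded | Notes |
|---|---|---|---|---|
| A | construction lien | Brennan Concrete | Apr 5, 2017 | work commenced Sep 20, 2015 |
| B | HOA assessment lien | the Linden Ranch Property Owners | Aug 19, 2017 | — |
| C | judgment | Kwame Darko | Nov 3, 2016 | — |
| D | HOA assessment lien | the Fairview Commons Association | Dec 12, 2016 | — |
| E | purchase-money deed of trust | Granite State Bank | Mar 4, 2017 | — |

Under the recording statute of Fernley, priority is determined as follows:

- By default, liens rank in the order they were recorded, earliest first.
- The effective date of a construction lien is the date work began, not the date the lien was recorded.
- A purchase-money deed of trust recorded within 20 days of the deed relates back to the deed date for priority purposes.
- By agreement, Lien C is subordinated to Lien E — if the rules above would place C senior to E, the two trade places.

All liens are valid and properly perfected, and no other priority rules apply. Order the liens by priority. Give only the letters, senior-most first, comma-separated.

A, E, D, C, B

Effective dates: A is treated as recorded Sep 20, 2015, the work-commencement date; E relates back to the deed date Feb 16, 2017.
Ordering by effective date: A (Sep 20, 2015), C (Nov 3, 2016), D (Dec 12, 2016), E (Feb 16, 2017), B (Aug 19, 2017).
Because C would otherwise rank above E, the subordination swaps them.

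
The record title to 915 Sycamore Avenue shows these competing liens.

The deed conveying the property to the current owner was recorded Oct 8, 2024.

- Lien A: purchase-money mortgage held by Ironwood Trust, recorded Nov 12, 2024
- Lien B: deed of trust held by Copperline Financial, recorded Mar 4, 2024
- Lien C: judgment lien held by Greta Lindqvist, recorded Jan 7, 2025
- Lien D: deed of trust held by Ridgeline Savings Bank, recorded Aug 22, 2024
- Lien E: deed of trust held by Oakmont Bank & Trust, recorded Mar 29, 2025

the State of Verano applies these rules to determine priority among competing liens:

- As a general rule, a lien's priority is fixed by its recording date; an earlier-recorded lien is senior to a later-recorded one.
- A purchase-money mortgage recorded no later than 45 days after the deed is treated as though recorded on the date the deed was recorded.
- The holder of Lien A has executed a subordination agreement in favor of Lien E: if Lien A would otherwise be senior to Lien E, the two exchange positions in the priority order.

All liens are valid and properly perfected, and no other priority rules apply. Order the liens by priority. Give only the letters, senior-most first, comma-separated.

B, D, E, C, A

Adjusting effective dates: A relates back to the deed date Oct 8, 2024.
By effective date: B (Mar 4, 2024), D (Aug 22, 2024), A (Oct 8, 2024), C (Jan 7, 2025), E (Mar 29, 2025).
A is senior to E before the subordination, so the two trade places.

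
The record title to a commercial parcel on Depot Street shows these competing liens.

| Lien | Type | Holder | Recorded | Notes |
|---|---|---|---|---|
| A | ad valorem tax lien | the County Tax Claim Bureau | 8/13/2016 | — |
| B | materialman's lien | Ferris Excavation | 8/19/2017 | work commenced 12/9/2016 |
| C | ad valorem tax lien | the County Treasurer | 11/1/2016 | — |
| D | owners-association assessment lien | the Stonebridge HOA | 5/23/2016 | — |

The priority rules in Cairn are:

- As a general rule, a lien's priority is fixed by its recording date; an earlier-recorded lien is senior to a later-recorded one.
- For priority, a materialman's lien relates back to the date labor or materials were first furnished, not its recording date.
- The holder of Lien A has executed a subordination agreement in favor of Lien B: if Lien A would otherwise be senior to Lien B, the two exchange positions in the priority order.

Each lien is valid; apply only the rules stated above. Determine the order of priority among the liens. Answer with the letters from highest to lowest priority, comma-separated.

D, B, C, A

Adjusting effective dates: B relates back to 12/9/2016 (work commenced).
Ordering by effective date: D (5/23/2016), A (8/13/2016), C (11/1/2016), B (12/9/2016).
A would otherwise be senior to B, so under the subordination agreement A and B exchange positions.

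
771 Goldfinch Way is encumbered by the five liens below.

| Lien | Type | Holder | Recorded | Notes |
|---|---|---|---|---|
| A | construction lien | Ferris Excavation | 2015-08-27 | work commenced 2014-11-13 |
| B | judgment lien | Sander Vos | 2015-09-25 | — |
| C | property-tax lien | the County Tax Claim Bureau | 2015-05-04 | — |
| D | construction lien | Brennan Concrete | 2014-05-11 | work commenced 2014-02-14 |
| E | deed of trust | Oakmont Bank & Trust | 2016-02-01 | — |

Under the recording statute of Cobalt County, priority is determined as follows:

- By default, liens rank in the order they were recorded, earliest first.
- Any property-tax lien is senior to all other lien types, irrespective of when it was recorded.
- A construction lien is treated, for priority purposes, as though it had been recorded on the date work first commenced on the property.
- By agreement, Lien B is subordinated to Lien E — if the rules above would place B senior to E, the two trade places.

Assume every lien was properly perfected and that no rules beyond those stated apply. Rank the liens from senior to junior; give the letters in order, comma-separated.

C, D, A, E, B

First, effective dates: A's effective date is 2014-11-13, when work began; D relates back to 2014-02-14 (work commenced).
C is a property-tax lien and takes priority over every other lien.
Among the remaining liens, by effective date: D (2014-02-14), A (2014-11-13), B (2015-09-25), E (2016-02-01).
Because B would otherwise rank above E, the subordination swaps them.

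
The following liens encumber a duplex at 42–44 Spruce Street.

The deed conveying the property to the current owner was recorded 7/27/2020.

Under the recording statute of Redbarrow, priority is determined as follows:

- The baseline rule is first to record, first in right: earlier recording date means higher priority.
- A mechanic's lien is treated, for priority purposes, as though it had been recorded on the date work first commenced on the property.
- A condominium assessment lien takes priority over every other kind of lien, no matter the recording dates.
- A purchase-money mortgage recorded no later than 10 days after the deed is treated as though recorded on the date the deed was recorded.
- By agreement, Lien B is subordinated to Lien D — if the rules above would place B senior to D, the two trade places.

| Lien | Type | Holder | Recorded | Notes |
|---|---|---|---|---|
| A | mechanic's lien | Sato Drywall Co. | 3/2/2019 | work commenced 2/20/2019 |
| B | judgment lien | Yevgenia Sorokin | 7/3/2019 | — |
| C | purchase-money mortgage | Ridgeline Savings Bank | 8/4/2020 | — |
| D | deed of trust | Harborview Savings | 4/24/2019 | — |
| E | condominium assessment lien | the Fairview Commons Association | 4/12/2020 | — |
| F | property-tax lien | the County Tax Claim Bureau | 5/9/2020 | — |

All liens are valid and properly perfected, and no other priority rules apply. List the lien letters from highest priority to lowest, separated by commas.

E, A, D, B, F, C

Effective dates after the stated exceptions: A relates back to 2/20/2019 (work commenced); C relates back to the deed date 7/27/2020.
E is a condominium assessment lien, so it outranks all other liens regardless of date.
Remaining liens by effective date: A (2/20/2019), D (4/24/2019), B (7/3/2019), F (5/9/2020), C (7/27/2020).
B already ranks below D; the subordination has no effect.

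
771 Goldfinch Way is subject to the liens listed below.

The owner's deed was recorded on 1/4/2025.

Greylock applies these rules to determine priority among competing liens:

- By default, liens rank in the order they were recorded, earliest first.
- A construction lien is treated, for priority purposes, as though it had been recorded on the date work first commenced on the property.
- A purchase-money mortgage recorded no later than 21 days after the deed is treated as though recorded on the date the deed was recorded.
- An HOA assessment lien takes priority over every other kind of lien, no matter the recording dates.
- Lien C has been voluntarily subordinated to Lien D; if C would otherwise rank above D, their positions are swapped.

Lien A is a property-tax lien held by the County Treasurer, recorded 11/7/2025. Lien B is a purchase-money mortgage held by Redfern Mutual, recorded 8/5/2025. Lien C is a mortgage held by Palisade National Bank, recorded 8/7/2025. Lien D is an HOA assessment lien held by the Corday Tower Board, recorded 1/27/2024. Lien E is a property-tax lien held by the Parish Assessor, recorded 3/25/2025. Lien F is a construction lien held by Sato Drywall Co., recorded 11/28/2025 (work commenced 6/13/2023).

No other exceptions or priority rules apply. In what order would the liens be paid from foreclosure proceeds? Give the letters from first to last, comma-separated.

First, effective dates: B missed the 21-day window (213 days after the deed), so its recording date stands; F's effective date is 6/13/2023, when work began.
As an HOA assessment lien, D is senior to every other lien.
Remaining liens by effective date: F (6/13/2023), E (3/25/2025), B (8/5/2025), C (8/7/2025), A (11/7/2025).
C already ranks below D; the subordination has no effect.

D, F, E, B, C, A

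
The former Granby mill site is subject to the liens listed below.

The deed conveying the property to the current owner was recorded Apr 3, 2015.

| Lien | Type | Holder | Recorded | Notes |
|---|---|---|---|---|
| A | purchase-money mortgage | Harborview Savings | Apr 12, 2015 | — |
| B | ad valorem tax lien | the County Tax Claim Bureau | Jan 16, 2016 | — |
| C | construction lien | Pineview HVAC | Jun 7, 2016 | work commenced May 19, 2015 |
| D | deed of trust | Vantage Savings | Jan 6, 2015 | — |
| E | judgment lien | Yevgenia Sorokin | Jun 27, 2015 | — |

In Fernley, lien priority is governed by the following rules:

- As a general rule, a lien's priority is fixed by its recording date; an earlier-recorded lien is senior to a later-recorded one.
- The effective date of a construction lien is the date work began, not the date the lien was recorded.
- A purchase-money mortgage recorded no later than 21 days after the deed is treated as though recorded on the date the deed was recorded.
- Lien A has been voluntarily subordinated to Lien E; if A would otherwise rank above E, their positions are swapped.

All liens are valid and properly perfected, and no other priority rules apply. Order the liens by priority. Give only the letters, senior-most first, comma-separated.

Effective dates after the stated exceptions: A's effective date is the deed date, Apr 3, 2015; C's effective date is May 19, 2015, when work began.
Ordering by effective date: D (Jan 6, 2015), A (Apr 3, 2015), C (May 19, 2015), E (Jun 27, 2015), B (Jan 16, 2016).
A is senior to E before the subordination, so the two trade places.

D, E, C, A, B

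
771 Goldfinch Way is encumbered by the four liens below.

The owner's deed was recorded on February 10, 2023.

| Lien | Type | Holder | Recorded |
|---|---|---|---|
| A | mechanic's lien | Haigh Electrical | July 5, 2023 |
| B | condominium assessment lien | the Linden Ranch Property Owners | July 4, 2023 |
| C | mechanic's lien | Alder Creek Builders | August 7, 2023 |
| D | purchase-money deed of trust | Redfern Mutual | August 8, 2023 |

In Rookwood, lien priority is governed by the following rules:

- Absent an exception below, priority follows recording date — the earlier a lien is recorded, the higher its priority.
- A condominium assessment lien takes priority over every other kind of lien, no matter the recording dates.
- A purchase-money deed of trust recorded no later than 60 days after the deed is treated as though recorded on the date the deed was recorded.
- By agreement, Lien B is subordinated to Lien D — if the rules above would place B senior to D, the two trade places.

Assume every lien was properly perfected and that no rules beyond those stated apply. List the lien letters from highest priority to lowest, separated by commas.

D, A, C, B

Effective dates: D was recorded 179 days after the deed, outside the 60-day window, so it keeps its recording date.
B is a condominium assessment lien and takes priority over every other lien.
Ordering the rest by effective date: A (July 5, 2023), C (August 7, 2023), D (August 8, 2023).
Because B would otherwise rank above D, the subordination swaps them.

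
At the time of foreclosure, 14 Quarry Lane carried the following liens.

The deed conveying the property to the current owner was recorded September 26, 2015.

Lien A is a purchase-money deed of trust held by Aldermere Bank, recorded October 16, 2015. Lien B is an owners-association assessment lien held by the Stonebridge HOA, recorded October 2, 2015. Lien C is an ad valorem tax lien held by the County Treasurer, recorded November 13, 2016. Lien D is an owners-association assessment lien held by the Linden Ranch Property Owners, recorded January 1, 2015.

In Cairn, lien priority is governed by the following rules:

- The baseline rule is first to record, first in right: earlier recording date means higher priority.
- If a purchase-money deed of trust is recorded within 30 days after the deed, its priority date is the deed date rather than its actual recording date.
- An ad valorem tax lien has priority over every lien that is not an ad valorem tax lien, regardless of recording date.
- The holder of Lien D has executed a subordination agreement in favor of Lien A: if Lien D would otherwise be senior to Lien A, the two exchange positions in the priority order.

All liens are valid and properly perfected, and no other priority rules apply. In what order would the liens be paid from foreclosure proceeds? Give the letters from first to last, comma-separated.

C, A, D, B

First, effective dates: A's effective date is the deed date, September 26, 2015.
C, as an ad valorem tax lien, has superpriority and ranks first.
The other liens, earliest effective date first: D (January 1, 2015), A (September 26, 2015), B (October 2, 2015).
The subordination applies — D was senior to A — so D and A swap.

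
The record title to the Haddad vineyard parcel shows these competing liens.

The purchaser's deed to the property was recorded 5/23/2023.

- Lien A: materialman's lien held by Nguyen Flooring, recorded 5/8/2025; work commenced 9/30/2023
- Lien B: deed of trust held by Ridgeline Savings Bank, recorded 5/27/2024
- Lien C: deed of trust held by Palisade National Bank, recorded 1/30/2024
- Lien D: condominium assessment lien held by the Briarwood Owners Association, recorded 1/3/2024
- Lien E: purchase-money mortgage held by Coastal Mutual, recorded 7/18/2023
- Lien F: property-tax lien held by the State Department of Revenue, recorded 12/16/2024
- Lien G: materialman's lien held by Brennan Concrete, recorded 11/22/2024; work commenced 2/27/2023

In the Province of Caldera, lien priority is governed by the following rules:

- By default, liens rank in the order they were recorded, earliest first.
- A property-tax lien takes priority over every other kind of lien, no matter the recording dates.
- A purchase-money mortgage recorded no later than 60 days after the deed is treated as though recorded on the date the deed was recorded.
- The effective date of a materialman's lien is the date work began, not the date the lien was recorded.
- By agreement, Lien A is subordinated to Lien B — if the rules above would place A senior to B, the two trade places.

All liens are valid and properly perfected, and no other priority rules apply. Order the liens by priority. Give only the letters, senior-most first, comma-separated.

Effective dates: A's effective date is 9/30/2023, when work began; E's effective date is the deed date, 5/23/2023; G's effective date is 2/27/2023, when work began.
F, as a property-tax lien, has superpriority and ranks first.
Remaining liens by effective date: G (2/27/2023), E (5/23/2023), A (9/30/2023), D (1/3/2024), C (1/30/2024), B (5/27/2024).
A is senior to B before the subordination, so the two trade places.

F, G, E, B, D, C, A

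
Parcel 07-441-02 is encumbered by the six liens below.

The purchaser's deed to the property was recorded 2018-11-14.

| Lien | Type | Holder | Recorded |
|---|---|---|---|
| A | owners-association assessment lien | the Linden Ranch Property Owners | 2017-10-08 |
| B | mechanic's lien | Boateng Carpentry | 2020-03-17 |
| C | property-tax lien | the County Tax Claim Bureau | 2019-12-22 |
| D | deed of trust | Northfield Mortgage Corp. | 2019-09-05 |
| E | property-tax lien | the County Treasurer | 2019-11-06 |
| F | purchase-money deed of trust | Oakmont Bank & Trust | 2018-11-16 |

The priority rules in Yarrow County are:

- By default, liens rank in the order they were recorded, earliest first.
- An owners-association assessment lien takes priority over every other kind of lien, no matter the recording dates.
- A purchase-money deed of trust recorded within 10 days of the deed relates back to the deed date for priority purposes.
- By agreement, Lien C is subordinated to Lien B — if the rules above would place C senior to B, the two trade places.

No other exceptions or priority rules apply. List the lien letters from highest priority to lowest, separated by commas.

A, F, D, E, B, C

Effective dates: F was recorded within the 10-day window, so its effective date is the deed date 2018-11-14.
A is an owners-association assessment lien, so it outranks all other liens regardless of date.
Remaining liens by effective date: F (2018-11-14), D (2019-09-05), E (2019-11-06), C (2019-12-22), B (2020-03-17).
C is senior to B before the subordination, so the two trade places.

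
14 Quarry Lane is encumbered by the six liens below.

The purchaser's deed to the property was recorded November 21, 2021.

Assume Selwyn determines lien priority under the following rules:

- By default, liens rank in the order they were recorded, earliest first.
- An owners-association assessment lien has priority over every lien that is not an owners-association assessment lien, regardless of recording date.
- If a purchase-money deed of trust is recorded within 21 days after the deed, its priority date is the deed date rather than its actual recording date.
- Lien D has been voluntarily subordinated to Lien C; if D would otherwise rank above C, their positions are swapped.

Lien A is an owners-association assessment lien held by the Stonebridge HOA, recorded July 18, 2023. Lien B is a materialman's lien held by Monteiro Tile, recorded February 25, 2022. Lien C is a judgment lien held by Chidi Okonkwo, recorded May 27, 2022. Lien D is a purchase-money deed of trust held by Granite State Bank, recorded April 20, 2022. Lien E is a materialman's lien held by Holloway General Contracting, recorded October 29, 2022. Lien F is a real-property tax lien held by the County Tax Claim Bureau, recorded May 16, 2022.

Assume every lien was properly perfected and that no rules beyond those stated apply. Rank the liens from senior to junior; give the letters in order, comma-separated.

Adjusting effective dates: D was recorded 150 days after the deed — beyond 21 days — so no relation-back applies.
A is an owners-association assessment lien and takes priority over every other lien.
Among the remaining liens, by effective date: B (February 25, 2022), D (April 20, 2022), F (May 16, 2022), C (May 27, 2022), E (October 29, 2022).
D would otherwise be senior to C, so under the subordination agreement D and C exchange positions.

A, B, C, F, D, E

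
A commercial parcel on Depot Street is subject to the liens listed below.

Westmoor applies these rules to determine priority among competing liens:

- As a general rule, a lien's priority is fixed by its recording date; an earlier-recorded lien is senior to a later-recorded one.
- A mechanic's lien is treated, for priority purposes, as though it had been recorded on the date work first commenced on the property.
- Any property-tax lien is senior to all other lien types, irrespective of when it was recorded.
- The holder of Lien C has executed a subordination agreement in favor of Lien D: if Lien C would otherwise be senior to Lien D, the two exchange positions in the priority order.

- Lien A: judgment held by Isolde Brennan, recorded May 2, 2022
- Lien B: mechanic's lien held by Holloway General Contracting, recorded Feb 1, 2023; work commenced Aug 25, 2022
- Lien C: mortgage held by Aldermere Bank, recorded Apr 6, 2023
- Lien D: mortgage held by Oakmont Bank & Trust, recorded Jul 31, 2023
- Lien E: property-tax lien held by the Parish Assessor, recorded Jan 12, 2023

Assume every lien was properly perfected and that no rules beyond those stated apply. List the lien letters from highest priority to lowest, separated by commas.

E, A, B, D, C

Effective dates after the stated exceptions: B relates back to Aug 25, 2022 (work commenced).
E is a property-tax lien and takes priority over every other lien.
The other liens, earliest effective date first: A (May 2, 2022), B (Aug 25, 2022), C (Apr 6, 2023), D (Jul 31, 2023).
C would otherwise be senior to D, so under the subordination agreement C and D exchange positions.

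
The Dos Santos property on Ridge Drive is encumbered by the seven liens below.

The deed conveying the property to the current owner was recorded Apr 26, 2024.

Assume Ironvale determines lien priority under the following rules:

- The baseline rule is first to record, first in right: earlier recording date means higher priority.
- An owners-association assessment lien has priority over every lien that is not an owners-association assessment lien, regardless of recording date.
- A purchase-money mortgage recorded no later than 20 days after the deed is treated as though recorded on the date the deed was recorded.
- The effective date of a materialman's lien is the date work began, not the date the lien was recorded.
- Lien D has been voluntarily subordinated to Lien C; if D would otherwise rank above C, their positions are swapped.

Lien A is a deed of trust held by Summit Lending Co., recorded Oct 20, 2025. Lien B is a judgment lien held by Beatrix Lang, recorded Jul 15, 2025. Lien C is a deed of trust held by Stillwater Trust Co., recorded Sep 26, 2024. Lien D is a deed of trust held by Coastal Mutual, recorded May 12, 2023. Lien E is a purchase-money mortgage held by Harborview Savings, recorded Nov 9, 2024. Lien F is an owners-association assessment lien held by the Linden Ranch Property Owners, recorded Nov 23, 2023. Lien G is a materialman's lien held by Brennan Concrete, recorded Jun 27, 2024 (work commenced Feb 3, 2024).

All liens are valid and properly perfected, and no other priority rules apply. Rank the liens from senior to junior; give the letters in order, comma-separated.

F, C, G, D, E, B, A

Effective dates after the stated exceptions: E was recorded 197 days after the deed — beyond 20 days — so no relation-back applies; G relates back to Feb 3, 2024 (work commenced).
F is an owners-association assessment lien, so it outranks all other liens regardless of date.
Remaining liens by effective date: D (May 12, 2023), G (Feb 3, 2024), C (Sep 26, 2024), E (Nov 9, 2024), B (Jul 15, 2025), A (Oct 20, 2025).
D would otherwise be senior to C, so under the subordination agreement D and C exchange positions.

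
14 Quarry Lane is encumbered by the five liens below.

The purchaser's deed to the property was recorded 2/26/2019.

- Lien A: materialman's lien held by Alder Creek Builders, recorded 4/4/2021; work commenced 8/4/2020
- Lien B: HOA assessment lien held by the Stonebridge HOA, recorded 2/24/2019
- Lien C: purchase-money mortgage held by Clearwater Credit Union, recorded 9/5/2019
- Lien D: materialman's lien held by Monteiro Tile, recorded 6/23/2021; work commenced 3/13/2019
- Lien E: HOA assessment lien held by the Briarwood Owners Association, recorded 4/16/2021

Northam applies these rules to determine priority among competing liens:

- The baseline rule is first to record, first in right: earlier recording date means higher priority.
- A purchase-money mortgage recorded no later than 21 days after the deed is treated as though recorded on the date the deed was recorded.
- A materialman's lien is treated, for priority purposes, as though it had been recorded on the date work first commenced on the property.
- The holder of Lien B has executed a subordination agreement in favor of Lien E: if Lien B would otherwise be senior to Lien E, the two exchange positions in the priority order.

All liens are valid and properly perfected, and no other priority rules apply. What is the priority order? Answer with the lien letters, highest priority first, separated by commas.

E, D, C, A, B

Effective dates: A is treated as recorded 8/4/2020, the work-commencement date; C was recorded 191 days after the deed, outside the 21-day window, so it keeps its recording date; D is treated as recorded 3/13/2019, the work-commencement date.
By effective date, earliest first: B (2/24/2019), D (3/13/2019), C (9/5/2019), A (8/4/2020), E (4/16/2021).
The subordination applies — B was senior to E — so B and E swap.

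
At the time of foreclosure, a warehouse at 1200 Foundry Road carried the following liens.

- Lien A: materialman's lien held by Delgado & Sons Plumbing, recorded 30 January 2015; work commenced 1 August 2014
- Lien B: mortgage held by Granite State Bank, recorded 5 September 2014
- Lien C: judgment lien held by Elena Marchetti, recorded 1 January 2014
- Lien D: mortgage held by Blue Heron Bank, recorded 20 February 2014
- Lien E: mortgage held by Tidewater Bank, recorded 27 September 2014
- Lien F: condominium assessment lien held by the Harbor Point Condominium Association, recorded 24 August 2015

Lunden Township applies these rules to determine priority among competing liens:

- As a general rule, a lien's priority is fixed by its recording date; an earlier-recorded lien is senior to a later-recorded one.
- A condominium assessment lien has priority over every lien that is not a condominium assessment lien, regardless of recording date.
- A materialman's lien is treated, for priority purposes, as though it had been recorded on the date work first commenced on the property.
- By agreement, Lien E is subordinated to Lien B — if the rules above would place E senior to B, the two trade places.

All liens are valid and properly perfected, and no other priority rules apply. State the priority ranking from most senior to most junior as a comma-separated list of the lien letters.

F, C, D, A, B, E

Effective dates: A is treated as recorded 1 August 2014, the work-commencement date.
As a condominium assessment lien, F is senior to every other lien.
Remaining liens by effective date: C (1 January 2014), D (20 February 2014), A (1 August 2014), B (5 September 2014), E (27 September 2014).
Since E is not senior to B, the subordination leaves the order unchanged.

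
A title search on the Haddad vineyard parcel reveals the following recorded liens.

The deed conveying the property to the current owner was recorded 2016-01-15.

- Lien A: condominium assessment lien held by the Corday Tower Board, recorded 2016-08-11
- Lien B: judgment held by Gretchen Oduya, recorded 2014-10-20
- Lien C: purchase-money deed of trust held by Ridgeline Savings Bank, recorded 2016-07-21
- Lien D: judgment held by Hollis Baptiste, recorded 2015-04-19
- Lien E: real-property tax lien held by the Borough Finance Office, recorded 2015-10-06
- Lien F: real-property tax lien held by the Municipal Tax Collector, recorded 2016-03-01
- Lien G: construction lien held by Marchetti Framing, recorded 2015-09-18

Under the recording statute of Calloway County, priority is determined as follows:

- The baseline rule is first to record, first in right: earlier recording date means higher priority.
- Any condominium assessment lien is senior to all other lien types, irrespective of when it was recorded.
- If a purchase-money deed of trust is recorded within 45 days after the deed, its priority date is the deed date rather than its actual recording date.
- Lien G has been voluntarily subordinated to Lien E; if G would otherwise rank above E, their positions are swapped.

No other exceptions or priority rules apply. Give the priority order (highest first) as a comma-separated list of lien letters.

A, B, D, E, G, F, C

Effective dates: C was recorded 188 days after the deed — beyond 45 days — so no relation-back applies.
A, as a condominium assessment lien, has superpriority and ranks first.
Remaining liens by effective date: B (2014-10-20), D (2015-04-19), G (2015-09-18), E (2015-10-06), F (2016-03-01), C (2016-07-21).
G would otherwise be senior to E, so under the subordination agreement G and E exchange positions.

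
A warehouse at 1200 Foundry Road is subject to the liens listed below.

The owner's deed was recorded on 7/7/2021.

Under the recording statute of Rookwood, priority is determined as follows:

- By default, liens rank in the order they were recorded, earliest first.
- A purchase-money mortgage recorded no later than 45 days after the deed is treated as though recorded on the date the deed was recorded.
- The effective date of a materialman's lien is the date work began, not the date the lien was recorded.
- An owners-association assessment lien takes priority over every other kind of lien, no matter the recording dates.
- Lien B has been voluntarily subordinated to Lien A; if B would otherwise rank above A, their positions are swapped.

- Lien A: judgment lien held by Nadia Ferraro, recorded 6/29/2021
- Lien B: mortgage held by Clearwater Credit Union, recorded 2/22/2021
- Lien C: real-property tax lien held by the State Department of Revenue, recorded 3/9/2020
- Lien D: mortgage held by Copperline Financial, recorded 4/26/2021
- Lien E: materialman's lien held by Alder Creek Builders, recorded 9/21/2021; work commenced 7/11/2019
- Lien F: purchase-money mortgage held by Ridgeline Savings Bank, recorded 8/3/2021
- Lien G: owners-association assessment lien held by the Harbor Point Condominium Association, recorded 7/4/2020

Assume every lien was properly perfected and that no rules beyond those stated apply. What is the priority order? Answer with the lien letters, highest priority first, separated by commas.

First, effective dates: E relates back to 7/11/2019 (work commenced); F's effective date is the deed date, 7/7/2021.
G is an owners-association assessment lien, so it outranks all other liens regardless of date.
Among the remaining liens, by effective date: E (7/11/2019), C (3/9/2020), B (2/22/2021), D (4/26/2021), A (6/29/2021), F (7/7/2021).
B would otherwise be senior to A, so under the subordination agreement B and A exchange positions.

G, E, C, A, D, B, F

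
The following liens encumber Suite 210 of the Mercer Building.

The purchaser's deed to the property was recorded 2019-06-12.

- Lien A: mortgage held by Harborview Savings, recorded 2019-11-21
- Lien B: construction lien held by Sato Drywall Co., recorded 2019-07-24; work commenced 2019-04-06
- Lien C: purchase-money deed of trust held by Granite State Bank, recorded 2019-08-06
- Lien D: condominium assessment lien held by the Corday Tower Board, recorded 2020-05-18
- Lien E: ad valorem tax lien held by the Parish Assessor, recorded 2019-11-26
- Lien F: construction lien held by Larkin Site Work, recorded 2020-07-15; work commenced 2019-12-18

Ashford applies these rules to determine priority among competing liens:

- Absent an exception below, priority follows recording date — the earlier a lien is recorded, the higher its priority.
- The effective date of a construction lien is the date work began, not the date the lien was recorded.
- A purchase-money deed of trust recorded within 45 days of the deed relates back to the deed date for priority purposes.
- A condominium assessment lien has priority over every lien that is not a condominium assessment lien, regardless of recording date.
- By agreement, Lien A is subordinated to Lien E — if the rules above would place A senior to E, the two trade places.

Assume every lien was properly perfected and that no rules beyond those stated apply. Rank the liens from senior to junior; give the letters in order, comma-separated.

Adjusting effective dates: B is treated as recorded 2019-04-06, the work-commencement date; C missed the 45-day window (55 days after the deed), so its recording date stands; F's effective date is 2019-12-18, when work began.
D is a condominium assessment lien, so it outranks all other liens regardless of date.
Among the remaining liens, by effective date: B (2019-04-06), C (2019-08-06), A (2019-11-21), E (2019-11-26), F (2019-12-18).
The subordination applies — A was senior to E — so A and E swap.

D, B, C, E, A, F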